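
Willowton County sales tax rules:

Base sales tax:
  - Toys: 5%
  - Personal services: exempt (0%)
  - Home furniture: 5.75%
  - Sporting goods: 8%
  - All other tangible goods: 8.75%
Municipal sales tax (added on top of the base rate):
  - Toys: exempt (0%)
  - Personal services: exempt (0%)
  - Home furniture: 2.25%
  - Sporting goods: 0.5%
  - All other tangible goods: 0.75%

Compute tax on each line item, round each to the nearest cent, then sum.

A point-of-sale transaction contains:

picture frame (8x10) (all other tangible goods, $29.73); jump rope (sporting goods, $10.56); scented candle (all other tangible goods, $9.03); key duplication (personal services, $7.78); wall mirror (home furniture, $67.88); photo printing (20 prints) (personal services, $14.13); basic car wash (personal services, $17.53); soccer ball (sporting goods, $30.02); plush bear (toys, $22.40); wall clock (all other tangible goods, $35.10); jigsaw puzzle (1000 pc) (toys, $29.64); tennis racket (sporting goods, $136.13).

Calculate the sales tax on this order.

Picture frame (8x10) $29.73: all other tangible goods → 8.75% + 0.75% municipal = 9.5% → $2.82
Jump rope $10.56: sporting goods → 8% + 0.5% municipal = 8.5% → $0.90
Scented candle $9.03: all other tangible goods → 8.75% + 0.75% municipal = 9.5% → $0.86
Key duplication $7.78: personal services → 0% + 0% municipal = 0% → $0.00
Wall mirror $67.88: home furniture → 5.75% + 2.25% municipal = 8% → $5.43
Photo printing (20 prints) $14.13: personal services → 0% + 0% municipal = 0% → $0.00
Basic car wash $17.53: personal services → 0% + 0% municipal = 0% → $0.00
Soccer ball $30.02: sporting goods → 8% + 0.5% municipal = 8.5% → $2.55
Plush bear $22.40: toys → 5% + 0% municipal = 5% → $1.12
Wall clock $35.10: all other tangible goods → 8.75% + 0.75% municipal = 9.5% → $3.33
Jigsaw puzzle (1000 pc) $29.64: toys → 5% + 0% municipal = 5% → $1.48
Tennis racket $136.13: sporting goods → 8% + 0.5% municipal = 8.5% → $11.57
Total tax = $2.82 + $0.90 + $0.86 + $5.43 + $2.55 + $1.12 + $3.33 + $1.48 + $11.57 = $30.06

$30.06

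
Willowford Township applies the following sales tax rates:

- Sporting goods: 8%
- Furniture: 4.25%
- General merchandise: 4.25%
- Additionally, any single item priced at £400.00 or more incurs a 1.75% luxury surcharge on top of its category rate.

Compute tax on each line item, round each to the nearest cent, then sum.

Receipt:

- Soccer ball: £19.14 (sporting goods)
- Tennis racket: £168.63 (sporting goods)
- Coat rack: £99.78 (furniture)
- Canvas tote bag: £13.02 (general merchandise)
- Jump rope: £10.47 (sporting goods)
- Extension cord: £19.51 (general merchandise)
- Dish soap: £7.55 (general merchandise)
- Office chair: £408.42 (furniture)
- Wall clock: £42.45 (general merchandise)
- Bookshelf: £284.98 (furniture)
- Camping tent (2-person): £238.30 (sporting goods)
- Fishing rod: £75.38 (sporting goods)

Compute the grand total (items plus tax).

£1472.94

Soccer ball £19.14: sporting goods → 8% → £1.53
Tennis racket £168.63: sporting goods → 8% → £13.49
Coat rack £99.78: furniture → 4.25% → £4.24
Canvas tote bag £13.02: general merchandise → 4.25% → £0.55
Jump rope £10.47: sporting goods → 8% → £0.84
Extension cord £19.51: general merchandise → 4.25% → £0.83
Dish soap £7.55: general merchandise → 4.25% → £0.32
Office chair £408.42: furniture → 4.25% + 1.75% surcharge = 6% → £24.51
Wall clock £42.45: general merchandise → 4.25% → £1.80
Bookshelf £284.98: furniture → 4.25% → £12.11
Camping tent (2-person) £238.30: sporting goods → 8% → £19.06
Fishing rod £75.38: sporting goods → 8% → £6.03
Subtotal = £1387.63; tax = £85.31; total due = £1472.94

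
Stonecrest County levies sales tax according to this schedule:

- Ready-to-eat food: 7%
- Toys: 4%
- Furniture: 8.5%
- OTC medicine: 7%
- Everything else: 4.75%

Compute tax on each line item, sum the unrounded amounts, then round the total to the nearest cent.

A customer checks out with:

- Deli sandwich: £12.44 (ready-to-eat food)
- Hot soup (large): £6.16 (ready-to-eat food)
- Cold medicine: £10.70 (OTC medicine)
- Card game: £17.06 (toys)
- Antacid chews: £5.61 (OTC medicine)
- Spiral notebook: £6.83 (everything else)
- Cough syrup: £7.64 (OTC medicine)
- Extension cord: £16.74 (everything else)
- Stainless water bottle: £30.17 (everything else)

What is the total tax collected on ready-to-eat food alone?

£1.30

Deli sandwich £12.44: ready-to-eat food → 7% → £0.8708
Hot soup (large) £6.16: ready-to-eat food → 7% → £0.4312
Tax on ready-to-eat food: unrounded sum = £1.302 → £1.30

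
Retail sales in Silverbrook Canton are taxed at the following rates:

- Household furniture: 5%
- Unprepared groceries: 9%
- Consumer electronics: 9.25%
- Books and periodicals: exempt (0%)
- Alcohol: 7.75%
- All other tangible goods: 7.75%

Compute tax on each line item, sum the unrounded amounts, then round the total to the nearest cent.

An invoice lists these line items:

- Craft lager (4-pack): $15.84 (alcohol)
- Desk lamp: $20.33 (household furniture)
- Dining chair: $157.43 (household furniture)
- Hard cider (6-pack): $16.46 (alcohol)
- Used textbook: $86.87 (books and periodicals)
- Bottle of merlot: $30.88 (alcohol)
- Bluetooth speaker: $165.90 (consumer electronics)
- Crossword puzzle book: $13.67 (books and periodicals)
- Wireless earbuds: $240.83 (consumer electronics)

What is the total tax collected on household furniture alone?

Desk lamp $20.33: household furniture → 5% → $1.0165
Dining chair $157.43: household furniture → 5% → $7.8715
Tax on household furniture: unrounded sum = $8.888 → $8.89

$8.89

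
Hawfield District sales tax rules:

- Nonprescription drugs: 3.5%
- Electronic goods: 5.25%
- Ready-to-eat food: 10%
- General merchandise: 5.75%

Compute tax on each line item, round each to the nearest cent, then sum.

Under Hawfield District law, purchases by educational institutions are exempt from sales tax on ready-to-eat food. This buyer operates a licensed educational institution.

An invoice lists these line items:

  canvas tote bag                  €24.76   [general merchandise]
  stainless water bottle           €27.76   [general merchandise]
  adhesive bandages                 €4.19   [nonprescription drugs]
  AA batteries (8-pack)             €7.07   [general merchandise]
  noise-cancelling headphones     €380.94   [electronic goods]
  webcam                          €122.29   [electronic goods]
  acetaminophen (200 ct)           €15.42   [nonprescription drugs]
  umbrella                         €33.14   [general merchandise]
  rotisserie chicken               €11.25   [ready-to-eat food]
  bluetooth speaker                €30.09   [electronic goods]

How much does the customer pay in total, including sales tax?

€690.94

Canvas tote bag €24.76: general merchandise → 5.75% → €1.42
Stainless water bottle €27.76: general merchandise → 5.75% → €1.60
Adhesive bandages €4.19: nonprescription drugs → 3.5% → €0.15
AA batteries (8-pack) €7.07: general merchandise → 5.75% → €0.41
Noise-cancelling headphones €380.94: electronic goods → 5.25% → €20.00
Webcam €122.29: electronic goods → 5.25% → €6.42
Acetaminophen (200 ct) €15.42: nonprescription drugs → 3.5% → €0.54
Umbrella €33.14: general merchandise → 5.75% → €1.91
Rotisserie chicken €11.25: ready-to-eat food, buyer-exempt → 0% → €0.00
Bluetooth speaker €30.09: electronic goods → 5.25% → €1.58
Subtotal = €656.91; tax = €34.03; total due = €690.94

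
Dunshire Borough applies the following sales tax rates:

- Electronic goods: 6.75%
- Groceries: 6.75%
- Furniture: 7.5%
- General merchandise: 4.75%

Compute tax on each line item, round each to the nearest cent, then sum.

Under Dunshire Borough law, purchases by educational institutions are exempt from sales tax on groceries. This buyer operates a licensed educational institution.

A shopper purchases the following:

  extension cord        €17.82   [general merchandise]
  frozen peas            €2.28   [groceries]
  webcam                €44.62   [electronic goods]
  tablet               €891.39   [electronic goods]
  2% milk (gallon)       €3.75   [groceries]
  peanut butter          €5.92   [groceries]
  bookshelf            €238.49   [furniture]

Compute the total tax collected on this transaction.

Extension cord €17.82: general merchandise → 4.75% → €0.85
Frozen peas €2.28: groceries, buyer-exempt → 0% → €0.00
Webcam €44.62: electronic goods → 6.75% → €3.01
Tablet €891.39: electronic goods → 6.75% → €60.17
2% milk (gallon) €3.75: groceries, buyer-exempt → 0% → €0.00
Peanut butter €5.92: groceries, buyer-exempt → 0% → €0.00
Bookshelf €238.49: furniture → 7.5% → €17.89
Total tax = €0.85 + €3.01 + €60.17 + €17.89 = €81.92

€81.92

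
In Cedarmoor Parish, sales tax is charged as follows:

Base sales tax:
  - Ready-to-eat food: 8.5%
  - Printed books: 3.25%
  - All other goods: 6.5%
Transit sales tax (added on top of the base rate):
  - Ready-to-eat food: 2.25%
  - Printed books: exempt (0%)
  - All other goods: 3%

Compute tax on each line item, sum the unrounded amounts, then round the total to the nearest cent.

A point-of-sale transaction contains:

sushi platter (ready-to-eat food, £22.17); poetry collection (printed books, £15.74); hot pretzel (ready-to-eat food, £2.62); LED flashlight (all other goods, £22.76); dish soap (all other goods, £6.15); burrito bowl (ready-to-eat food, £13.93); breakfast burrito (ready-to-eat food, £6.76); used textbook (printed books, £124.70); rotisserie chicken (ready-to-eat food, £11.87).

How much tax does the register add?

£13.48

Sushi platter £22.17: ready-to-eat food → 8.5% + 2.25% transit = 10.75% → £2.383275
Poetry collection £15.74: printed books → 3.25% + 0% transit = 3.25% → £0.51155
Hot pretzel £2.62: ready-to-eat food → 8.5% + 2.25% transit = 10.75% → £0.28165
LED flashlight £22.76: all other goods → 6.5% + 3% transit = 9.5% → £2.1622
Dish soap £6.15: all other goods → 6.5% + 3% transit = 9.5% → £0.58425
Burrito bowl £13.93: ready-to-eat food → 8.5% + 2.25% transit = 10.75% → £1.497475
Breakfast burrito £6.76: ready-to-eat food → 8.5% + 2.25% transit = 10.75% → £0.7267
Used textbook £124.70: printed books → 3.25% + 0% transit = 3.25% → £4.05275
Rotisserie chicken £11.87: ready-to-eat food → 8.5% + 2.25% transit = 10.75% → £1.276025
Unrounded tax sum = £13.475875 → £13.48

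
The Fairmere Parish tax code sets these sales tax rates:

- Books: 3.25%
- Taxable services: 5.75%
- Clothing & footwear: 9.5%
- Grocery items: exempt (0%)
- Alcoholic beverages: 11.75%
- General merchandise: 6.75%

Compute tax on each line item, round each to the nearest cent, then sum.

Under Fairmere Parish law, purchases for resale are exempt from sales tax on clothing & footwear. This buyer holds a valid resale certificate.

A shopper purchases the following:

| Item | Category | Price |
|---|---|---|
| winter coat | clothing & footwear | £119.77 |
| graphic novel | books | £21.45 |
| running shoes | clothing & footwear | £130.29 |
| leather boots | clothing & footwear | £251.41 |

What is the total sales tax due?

Winter coat £119.77: clothing & footwear, buyer-exempt → 0% → £0.00
Graphic novel £21.45: books → 3.25% → £0.70
Running shoes £130.29: clothing & footwear, buyer-exempt → 0% → £0.00
Leather boots £251.41: clothing & footwear, buyer-exempt → 0% → £0.00
Total tax = £0.70

£0.70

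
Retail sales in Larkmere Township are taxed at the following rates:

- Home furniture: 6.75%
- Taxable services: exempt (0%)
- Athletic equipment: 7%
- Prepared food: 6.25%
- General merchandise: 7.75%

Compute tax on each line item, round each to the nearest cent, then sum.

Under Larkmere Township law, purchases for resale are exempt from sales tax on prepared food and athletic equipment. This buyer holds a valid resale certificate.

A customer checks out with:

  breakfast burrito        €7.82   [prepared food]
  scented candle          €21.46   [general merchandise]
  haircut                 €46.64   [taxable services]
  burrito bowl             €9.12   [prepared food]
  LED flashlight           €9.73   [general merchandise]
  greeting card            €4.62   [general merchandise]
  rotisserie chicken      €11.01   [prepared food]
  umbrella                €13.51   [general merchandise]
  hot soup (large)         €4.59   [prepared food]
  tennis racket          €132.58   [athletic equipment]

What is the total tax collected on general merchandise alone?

Scented candle €21.46: general merchandise → 7.75% → €1.66
LED flashlight €9.73: general merchandise → 7.75% → €0.75
Greeting card €4.62: general merchandise → 7.75% → €0.36
Umbrella €13.51: general merchandise → 7.75% → €1.05
Tax on general merchandise = €1.66 + €0.75 + €0.36 + €1.05 = €3.82

€3.82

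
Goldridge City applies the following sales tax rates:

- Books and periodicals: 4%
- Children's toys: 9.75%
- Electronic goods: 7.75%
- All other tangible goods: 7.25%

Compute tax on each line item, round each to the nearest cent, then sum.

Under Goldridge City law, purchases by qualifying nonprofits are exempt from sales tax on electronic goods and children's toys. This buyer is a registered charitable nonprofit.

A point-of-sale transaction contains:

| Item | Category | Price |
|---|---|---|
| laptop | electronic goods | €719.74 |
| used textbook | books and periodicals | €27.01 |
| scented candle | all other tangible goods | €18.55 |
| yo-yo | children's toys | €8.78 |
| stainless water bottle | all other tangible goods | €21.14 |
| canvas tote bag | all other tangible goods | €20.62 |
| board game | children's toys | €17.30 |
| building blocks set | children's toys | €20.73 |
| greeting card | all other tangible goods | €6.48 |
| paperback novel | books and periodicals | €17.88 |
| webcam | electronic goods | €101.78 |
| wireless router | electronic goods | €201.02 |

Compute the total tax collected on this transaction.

€6.63

Laptop €719.74: electronic goods, buyer-exempt → 0% → €0.00
Used textbook €27.01: books and periodicals → 4% → €1.08
Scented candle €18.55: all other tangible goods → 7.25% → €1.34
Yo-yo €8.78: children's toys, buyer-exempt → 0% → €0.00
Stainless water bottle €21.14: all other tangible goods → 7.25% → €1.53
Canvas tote bag €20.62: all other tangible goods → 7.25% → €1.49
Board game €17.30: children's toys, buyer-exempt → 0% → €0.00
Building blocks set €20.73: children's toys, buyer-exempt → 0% → €0.00
Greeting card €6.48: all other tangible goods → 7.25% → €0.47
Paperback novel €17.88: books and periodicals → 4% → €0.72
Webcam €101.78: electronic goods, buyer-exempt → 0% → €0.00
Wireless router €201.02: electronic goods, buyer-exempt → 0% → €0.00
Total tax = €1.08 + €1.34 + €1.53 + €1.49 + €0.47 + €0.72 = €6.63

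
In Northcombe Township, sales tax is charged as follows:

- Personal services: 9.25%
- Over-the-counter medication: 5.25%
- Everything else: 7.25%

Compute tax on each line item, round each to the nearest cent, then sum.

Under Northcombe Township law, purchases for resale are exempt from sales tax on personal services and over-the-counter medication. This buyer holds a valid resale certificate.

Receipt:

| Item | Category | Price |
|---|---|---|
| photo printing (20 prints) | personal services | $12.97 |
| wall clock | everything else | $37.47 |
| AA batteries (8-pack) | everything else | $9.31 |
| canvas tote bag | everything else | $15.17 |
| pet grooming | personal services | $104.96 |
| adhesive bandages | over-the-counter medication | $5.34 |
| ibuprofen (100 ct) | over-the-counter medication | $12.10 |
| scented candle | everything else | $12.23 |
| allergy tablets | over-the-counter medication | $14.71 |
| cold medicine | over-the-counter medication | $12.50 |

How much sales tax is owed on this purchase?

Photo printing (20 prints) $12.97: personal services, buyer-exempt → 0% → $0.00
Wall clock $37.47: everything else → 7.25% → $2.72
AA batteries (8-pack) $9.31: everything else → 7.25% → $0.67
Canvas tote bag $15.17: everything else → 7.25% → $1.10
Pet grooming $104.96: personal services, buyer-exempt → 0% → $0.00
Adhesive bandages $5.34: over-the-counter medication, buyer-exempt → 0% → $0.00
Ibuprofen (100 ct) $12.10: over-the-counter medication, buyer-exempt → 0% → $0.00
Scented candle $12.23: everything else → 7.25% → $0.89
Allergy tablets $14.71: over-the-counter medication, buyer-exempt → 0% → $0.00
Cold medicine $12.50: over-the-counter medication, buyer-exempt → 0% → $0.00
Total tax = $2.72 + $0.67 + $1.10 + $0.89 = $5.38

$5.38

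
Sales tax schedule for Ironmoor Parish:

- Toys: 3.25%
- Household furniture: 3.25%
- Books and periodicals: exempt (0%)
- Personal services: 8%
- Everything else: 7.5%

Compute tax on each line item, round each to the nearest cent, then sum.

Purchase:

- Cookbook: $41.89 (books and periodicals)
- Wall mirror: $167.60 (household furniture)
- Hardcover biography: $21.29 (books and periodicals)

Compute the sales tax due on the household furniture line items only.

Wall mirror $167.60: household furniture → 3.25% → $5.45
Tax on household furniture = $5.45

$5.45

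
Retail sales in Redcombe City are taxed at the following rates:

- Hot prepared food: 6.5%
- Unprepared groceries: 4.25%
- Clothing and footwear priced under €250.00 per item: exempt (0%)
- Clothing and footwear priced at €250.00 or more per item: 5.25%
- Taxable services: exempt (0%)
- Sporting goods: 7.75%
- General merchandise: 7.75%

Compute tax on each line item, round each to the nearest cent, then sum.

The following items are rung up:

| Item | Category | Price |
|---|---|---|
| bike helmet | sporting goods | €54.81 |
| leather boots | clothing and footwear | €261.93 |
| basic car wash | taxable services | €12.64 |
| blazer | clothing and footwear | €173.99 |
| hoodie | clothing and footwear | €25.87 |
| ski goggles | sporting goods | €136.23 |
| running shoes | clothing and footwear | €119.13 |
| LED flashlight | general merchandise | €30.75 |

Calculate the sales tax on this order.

€30.94

Bike helmet €54.81: sporting goods → 7.75% → €4.25
Leather boots €261.93: clothing and footwear, €250.00 or more → 5.25% → €13.75
Basic car wash €12.64: taxable services → 0% → €0.00
Blazer €173.99: clothing and footwear, under €250.00 → 0% → €0.00
Hoodie €25.87: clothing and footwear, under €250.00 → 0% → €0.00
Ski goggles €136.23: sporting goods → 7.75% → €10.56
Running shoes €119.13: clothing and footwear, under €250.00 → 0% → €0.00
LED flashlight €30.75: general merchandise → 7.75% → €2.38
Total tax = €4.25 + €13.75 + €10.56 + €2.38 = €30.94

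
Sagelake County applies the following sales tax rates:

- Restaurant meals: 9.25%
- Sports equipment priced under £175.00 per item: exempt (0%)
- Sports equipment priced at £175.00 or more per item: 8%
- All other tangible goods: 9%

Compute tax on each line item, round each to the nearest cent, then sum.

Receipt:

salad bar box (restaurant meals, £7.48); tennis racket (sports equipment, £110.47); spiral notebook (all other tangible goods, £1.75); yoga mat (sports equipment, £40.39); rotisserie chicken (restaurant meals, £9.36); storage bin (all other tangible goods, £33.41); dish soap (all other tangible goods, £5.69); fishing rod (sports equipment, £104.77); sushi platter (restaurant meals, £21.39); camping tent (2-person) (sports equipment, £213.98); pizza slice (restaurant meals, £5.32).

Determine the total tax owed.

Salad bar box £7.48: restaurant meals → 9.25% → £0.69
Tennis racket £110.47: sports equipment, under £175.00 → 0% → £0.00
Spiral notebook £1.75: all other tangible goods → 9% → £0.16
Yoga mat £40.39: sports equipment, under £175.00 → 0% → £0.00
Rotisserie chicken £9.36: restaurant meals → 9.25% → £0.87
Storage bin £33.41: all other tangible goods → 9% → £3.01
Dish soap £5.69: all other tangible goods → 9% → £0.51
Fishing rod £104.77: sports equipment, under £175.00 → 0% → £0.00
Sushi platter £21.39: restaurant meals → 9.25% → £1.98
Camping tent (2-person) £213.98: sports equipment, £175.00 or more → 8% → £17.12
Pizza slice £5.32: restaurant meals → 9.25% → £0.49
Total tax = £0.69 + £0.16 + £0.87 + £3.01 + £0.51 + £1.98 + £17.12 + £0.49 = £24.83

£24.83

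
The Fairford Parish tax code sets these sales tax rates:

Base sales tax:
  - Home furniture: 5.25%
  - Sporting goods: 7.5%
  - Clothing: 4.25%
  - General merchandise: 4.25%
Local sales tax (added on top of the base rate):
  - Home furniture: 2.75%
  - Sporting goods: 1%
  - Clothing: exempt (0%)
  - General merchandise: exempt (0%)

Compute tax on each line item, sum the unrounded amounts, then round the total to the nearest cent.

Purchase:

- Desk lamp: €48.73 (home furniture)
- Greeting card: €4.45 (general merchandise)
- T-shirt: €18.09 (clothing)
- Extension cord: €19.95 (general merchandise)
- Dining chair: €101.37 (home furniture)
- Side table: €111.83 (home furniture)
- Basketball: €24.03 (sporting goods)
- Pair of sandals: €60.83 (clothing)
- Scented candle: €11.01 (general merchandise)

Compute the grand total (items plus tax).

€428.15

Desk lamp €48.73: home furniture → 5.25% + 2.75% local = 8% → €3.8984
Greeting card €4.45: general merchandise → 4.25% + 0% local = 4.25% → €0.189125
T-shirt €18.09: clothing → 4.25% + 0% local = 4.25% → €0.768825
Extension cord €19.95: general merchandise → 4.25% + 0% local = 4.25% → €0.847875
Dining chair €101.37: home furniture → 5.25% + 2.75% local = 8% → €8.1096
Side table €111.83: home furniture → 5.25% + 2.75% local = 8% → €8.9464
Basketball €24.03: sporting goods → 7.5% + 1% local = 8.5% → €2.04255
Pair of sandals €60.83: clothing → 4.25% + 0% local = 4.25% → €2.585275
Scented candle €11.01: general merchandise → 4.25% + 0% local = 4.25% → €0.467925
Subtotal = €400.29; unrounded tax = €27.855975 → €27.86; total due = €428.15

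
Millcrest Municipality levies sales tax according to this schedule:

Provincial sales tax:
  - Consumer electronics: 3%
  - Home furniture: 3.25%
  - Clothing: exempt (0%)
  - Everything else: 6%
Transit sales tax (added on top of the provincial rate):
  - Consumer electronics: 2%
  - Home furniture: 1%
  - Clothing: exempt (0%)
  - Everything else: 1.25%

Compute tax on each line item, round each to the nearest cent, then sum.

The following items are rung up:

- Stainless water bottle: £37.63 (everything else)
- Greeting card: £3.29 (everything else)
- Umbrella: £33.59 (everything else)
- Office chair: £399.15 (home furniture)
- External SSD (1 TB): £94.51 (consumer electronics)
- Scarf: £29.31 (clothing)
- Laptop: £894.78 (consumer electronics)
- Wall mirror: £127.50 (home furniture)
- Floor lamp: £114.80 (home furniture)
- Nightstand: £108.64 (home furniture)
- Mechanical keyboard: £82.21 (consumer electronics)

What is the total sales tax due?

£90.87

Stainless water bottle £37.63: everything else → 6% + 1.25% transit = 7.25% → £2.73
Greeting card £3.29: everything else → 6% + 1.25% transit = 7.25% → £0.24
Umbrella £33.59: everything else → 6% + 1.25% transit = 7.25% → £2.44
Office chair £399.15: home furniture → 3.25% + 1% transit = 4.25% → £16.96
External SSD (1 TB) £94.51: consumer electronics → 3% + 2% transit = 5% → £4.73
Scarf £29.31: clothing → 0% + 0% transit = 0% → £0.00
Laptop £894.78: consumer electronics → 3% + 2% transit = 5% → £44.74
Wall mirror £127.50: home furniture → 3.25% + 1% transit = 4.25% → £5.42
Floor lamp £114.80: home furniture → 3.25% + 1% transit = 4.25% → £4.88
Nightstand £108.64: home furniture → 3.25% + 1% transit = 4.25% → £4.62
Mechanical keyboard £82.21: consumer electronics → 3% + 2% transit = 5% → £4.11
Total tax = £2.73 + £0.24 + £2.44 + £16.96 + £4.73 + £44.74 + £5.42 + £4.88 + £4.62 + £4.11 = £90.87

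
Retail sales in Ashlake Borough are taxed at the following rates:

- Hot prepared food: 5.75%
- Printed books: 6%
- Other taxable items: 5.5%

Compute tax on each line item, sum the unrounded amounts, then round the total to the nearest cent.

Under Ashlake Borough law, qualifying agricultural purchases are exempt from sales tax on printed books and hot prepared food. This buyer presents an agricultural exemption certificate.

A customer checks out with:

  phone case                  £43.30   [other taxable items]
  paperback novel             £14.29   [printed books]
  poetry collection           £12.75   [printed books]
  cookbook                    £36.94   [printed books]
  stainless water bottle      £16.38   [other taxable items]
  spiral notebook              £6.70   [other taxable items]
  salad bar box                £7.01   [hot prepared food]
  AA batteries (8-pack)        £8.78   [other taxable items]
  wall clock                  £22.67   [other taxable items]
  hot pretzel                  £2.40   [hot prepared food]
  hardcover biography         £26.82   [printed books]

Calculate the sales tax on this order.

Phone case £43.30: other taxable items → 5.5% → £2.3815
Paperback novel £14.29: printed books, buyer-exempt → 0% → £0.00
Poetry collection £12.75: printed books, buyer-exempt → 0% → £0.00
Cookbook £36.94: printed books, buyer-exempt → 0% → £0.00
Stainless water bottle £16.38: other taxable items → 5.5% → £0.9009
Spiral notebook £6.70: other taxable items → 5.5% → £0.3685
Salad bar box £7.01: hot prepared food, buyer-exempt → 0% → £0.00
AA batteries (8-pack) £8.78: other taxable items → 5.5% → £0.4829
Wall clock £22.67: other taxable items → 5.5% → £1.24685
Hot pretzel £2.40: hot prepared food, buyer-exempt → 0% → £0.00
Hardcover biography £26.82: printed books, buyer-exempt → 0% → £0.00
Unrounded tax sum = £5.38065 → £5.38

£5.38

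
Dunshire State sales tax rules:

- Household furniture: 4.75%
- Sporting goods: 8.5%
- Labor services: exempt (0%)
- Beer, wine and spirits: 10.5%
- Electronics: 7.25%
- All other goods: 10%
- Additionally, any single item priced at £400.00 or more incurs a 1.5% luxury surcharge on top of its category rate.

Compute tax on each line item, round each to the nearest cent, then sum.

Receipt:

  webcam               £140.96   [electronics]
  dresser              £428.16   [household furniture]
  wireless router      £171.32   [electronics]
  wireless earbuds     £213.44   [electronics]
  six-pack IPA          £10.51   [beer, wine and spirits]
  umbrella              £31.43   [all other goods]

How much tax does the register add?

Webcam £140.96: electronics → 7.25% → £10.22
Dresser £428.16: household furniture → 4.75% + 1.5% surcharge = 6.25% → £26.76
Wireless router £171.32: electronics → 7.25% → £12.42
Wireless earbuds £213.44: electronics → 7.25% → £15.47
Six-pack IPA £10.51: beer, wine and spirits → 10.5% → £1.10
Umbrella £31.43: all other goods → 10% → £3.14
Total tax = £10.22 + £26.76 + £12.42 + £15.47 + £1.10 + £3.14 = £69.11

£69.11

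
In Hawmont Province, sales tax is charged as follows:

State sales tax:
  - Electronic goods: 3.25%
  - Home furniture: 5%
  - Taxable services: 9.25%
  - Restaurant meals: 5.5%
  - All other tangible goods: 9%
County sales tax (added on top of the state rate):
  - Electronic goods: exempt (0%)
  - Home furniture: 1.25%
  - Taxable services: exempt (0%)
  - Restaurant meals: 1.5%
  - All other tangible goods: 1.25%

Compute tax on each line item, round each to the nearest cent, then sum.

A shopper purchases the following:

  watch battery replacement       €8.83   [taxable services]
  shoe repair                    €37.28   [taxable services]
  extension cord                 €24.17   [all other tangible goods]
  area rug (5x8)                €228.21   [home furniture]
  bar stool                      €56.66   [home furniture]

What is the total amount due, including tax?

Watch battery replacement €8.83: taxable services → 9.25% + 0% county = 9.25% → €0.82
Shoe repair €37.28: taxable services → 9.25% + 0% county = 9.25% → €3.45
Extension cord €24.17: all other tangible goods → 9% + 1.25% county = 10.25% → €2.48
Area rug (5x8) €228.21: home furniture → 5% + 1.25% county = 6.25% → €14.26
Bar stool €56.66: home furniture → 5% + 1.25% county = 6.25% → €3.54
Subtotal = €355.15; tax = €24.55; total due = €379.70

€379.70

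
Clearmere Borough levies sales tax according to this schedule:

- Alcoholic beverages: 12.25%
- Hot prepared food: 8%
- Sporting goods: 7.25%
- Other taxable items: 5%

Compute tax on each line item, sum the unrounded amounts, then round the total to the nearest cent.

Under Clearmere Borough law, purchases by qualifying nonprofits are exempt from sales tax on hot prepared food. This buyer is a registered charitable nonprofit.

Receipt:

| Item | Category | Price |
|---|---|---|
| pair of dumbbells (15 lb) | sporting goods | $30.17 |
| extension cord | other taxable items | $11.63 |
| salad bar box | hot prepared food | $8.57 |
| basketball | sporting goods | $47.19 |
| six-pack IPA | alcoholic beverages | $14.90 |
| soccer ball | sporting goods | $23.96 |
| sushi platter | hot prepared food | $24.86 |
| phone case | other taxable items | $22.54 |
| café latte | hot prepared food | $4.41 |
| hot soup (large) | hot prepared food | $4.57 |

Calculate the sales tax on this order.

Pair of dumbbells (15 lb) $30.17: sporting goods → 7.25% → $2.187325
Extension cord $11.63: other taxable items → 5% → $0.5815
Salad bar box $8.57: hot prepared food, buyer-exempt → 0% → $0.00
Basketball $47.19: sporting goods → 7.25% → $3.421275
Six-pack IPA $14.90: alcoholic beverages → 12.25% → $1.82525
Soccer ball $23.96: sporting goods → 7.25% → $1.7371
Sushi platter $24.86: hot prepared food, buyer-exempt → 0% → $0.00
Phone case $22.54: other taxable items → 5% → $1.127
Café latte $4.41: hot prepared food, buyer-exempt → 0% → $0.00
Hot soup (large) $4.57: hot prepared food, buyer-exempt → 0% → $0.00
Unrounded tax sum = $10.87945 → $10.88

$10.88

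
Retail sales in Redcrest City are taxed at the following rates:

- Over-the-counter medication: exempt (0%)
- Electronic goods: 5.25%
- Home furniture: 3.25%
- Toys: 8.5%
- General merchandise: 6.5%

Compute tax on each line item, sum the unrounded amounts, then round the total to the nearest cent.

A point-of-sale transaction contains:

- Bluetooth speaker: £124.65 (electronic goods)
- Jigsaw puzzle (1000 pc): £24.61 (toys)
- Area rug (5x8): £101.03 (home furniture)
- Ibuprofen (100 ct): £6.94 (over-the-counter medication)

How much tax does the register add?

Bluetooth speaker £124.65: electronic goods → 5.25% → £6.544125
Jigsaw puzzle (1000 pc) £24.61: toys → 8.5% → £2.09185
Area rug (5x8) £101.03: home furniture → 3.25% → £3.283475
Ibuprofen (100 ct) £6.94: over-the-counter medication → 0% → £0.00
Unrounded tax sum = £11.91945 → £11.92

£11.92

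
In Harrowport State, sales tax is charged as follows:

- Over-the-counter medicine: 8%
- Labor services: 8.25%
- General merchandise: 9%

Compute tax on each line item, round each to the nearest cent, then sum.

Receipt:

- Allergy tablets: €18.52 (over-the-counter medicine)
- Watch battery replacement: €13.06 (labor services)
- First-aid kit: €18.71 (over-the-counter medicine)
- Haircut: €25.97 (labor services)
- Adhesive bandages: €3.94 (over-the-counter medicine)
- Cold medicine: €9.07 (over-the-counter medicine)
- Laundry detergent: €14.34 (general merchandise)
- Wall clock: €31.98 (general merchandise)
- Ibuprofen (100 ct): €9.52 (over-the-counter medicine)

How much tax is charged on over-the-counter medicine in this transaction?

€4.79

Allergy tablets €18.52: over-the-counter medicine → 8% → €1.48
First-aid kit €18.71: over-the-counter medicine → 8% → €1.50
Adhesive bandages €3.94: over-the-counter medicine → 8% → €0.32
Cold medicine €9.07: over-the-counter medicine → 8% → €0.73
Ibuprofen (100 ct) €9.52: over-the-counter medicine → 8% → €0.76
Tax on over-the-counter medicine = €1.48 + €1.50 + €0.32 + €0.73 + €0.76 = €4.79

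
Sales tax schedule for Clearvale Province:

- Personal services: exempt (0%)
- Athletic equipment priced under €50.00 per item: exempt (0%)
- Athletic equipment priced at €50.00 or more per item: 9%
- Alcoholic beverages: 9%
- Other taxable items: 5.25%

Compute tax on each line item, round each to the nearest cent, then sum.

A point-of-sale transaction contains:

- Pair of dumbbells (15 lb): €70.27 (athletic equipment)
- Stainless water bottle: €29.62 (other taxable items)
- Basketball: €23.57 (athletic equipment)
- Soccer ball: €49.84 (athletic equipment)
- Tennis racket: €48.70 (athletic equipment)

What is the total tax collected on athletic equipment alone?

€6.32

Pair of dumbbells (15 lb) €70.27: athletic equipment, €50.00 or more → 9% → €6.32
Basketball €23.57: athletic equipment, under €50.00 → 0% → €0.00
Soccer ball €49.84: athletic equipment, under €50.00 → 0% → €0.00
Tennis racket €48.70: athletic equipment, under €50.00 → 0% → €0.00
Tax on athletic equipment = €6.32 + €0.00 + €0.00 + €0.00 = €6.32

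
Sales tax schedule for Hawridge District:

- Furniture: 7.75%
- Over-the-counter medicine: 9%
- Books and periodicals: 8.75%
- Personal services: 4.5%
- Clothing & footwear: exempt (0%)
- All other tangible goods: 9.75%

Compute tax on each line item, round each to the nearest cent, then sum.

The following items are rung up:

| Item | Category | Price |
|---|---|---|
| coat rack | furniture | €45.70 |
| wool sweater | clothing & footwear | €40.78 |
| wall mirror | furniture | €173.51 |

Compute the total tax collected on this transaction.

€16.99

Coat rack €45.70: furniture → 7.75% → €3.54
Wool sweater €40.78: clothing & footwear → 0% → €0.00
Wall mirror €173.51: furniture → 7.75% → €13.45
Total tax = €3.54 + €13.45 = €16.99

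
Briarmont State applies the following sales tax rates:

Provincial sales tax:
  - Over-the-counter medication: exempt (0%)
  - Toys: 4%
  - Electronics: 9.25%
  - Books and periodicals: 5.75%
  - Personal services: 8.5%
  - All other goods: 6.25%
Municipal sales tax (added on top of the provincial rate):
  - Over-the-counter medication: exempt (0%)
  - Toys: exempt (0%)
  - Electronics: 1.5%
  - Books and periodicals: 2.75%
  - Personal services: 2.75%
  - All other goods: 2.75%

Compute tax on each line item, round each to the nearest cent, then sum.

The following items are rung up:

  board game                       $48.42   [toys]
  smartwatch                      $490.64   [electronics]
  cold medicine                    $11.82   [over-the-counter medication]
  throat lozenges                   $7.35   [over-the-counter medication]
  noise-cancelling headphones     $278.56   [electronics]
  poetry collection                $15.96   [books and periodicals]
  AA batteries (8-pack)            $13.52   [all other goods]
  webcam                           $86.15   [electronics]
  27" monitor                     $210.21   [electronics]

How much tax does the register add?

Board game $48.42: toys → 4% + 0% municipal = 4% → $1.94
Smartwatch $490.64: electronics → 9.25% + 1.5% municipal = 10.75% → $52.74
Cold medicine $11.82: over-the-counter medication → 0% + 0% municipal = 0% → $0.00
Throat lozenges $7.35: over-the-counter medication → 0% + 0% municipal = 0% → $0.00
Noise-cancelling headphones $278.56: electronics → 9.25% + 1.5% municipal = 10.75% → $29.95
Poetry collection $15.96: books and periodicals → 5.75% + 2.75% municipal = 8.5% → $1.36
AA batteries (8-pack) $13.52: all other goods → 6.25% + 2.75% municipal = 9% → $1.22
Webcam $86.15: electronics → 9.25% + 1.5% municipal = 10.75% → $9.26
27" monitor $210.21: electronics → 9.25% + 1.5% municipal = 10.75% → $22.60
Total tax = $1.94 + $52.74 + $29.95 + $1.36 + $1.22 + $9.26 + $22.60 = $119.07

$119.07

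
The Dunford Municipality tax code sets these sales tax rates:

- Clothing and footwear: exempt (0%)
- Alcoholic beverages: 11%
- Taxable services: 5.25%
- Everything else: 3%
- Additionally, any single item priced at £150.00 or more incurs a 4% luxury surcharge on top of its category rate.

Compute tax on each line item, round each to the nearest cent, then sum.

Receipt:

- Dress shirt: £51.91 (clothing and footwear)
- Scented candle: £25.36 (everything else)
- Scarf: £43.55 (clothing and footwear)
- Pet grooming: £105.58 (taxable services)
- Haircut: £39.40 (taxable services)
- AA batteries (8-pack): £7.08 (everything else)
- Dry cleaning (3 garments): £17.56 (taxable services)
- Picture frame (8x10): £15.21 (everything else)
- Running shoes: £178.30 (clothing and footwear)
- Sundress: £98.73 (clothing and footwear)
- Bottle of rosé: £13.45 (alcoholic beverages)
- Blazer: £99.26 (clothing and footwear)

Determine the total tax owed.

Dress shirt £51.91: clothing and footwear → 0% → £0.00
Scented candle £25.36: everything else → 3% → £0.76
Scarf £43.55: clothing and footwear → 0% → £0.00
Pet grooming £105.58: taxable services → 5.25% → £5.54
Haircut £39.40: taxable services → 5.25% → £2.07
AA batteries (8-pack) £7.08: everything else → 3% → £0.21
Dry cleaning (3 garments) £17.56: taxable services → 5.25% → £0.92
Picture frame (8x10) £15.21: everything else → 3% → £0.46
Running shoes £178.30: clothing and footwear → 0% + 4% surcharge = 4% → £7.13
Sundress £98.73: clothing and footwear → 0% → £0.00
Bottle of rosé £13.45: alcoholic beverages → 11% → £1.48
Blazer £99.26: clothing and footwear → 0% → £0.00
Total tax = £0.76 + £5.54 + £2.07 + £0.21 + £0.92 + £0.46 + £7.13 + £1.48 = £18.57

£18.57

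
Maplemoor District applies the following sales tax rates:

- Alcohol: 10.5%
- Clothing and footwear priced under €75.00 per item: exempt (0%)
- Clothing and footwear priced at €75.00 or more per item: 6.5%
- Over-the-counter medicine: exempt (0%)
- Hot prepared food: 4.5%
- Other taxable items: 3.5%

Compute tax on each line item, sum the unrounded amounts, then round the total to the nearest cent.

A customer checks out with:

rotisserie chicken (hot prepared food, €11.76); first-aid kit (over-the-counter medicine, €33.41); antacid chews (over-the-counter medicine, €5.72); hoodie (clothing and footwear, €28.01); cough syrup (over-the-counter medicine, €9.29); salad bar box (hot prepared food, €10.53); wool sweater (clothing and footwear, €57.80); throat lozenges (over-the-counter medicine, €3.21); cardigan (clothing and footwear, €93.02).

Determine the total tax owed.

€7.05

Rotisserie chicken €11.76: hot prepared food → 4.5% → €0.5292
First-aid kit €33.41: over-the-counter medicine → 0% → €0.00
Antacid chews €5.72: over-the-counter medicine → 0% → €0.00
Hoodie €28.01: clothing and footwear, under €75.00 → 0% → €0.00
Cough syrup €9.29: over-the-counter medicine → 0% → €0.00
Salad bar box €10.53: hot prepared food → 4.5% → €0.47385
Wool sweater €57.80: clothing and footwear, under €75.00 → 0% → €0.00
Throat lozenges €3.21: over-the-counter medicine → 0% → €0.00
Cardigan €93.02: clothing and footwear, €75.00 or more → 6.5% → €6.0463
Unrounded tax sum = €7.04935 → €7.05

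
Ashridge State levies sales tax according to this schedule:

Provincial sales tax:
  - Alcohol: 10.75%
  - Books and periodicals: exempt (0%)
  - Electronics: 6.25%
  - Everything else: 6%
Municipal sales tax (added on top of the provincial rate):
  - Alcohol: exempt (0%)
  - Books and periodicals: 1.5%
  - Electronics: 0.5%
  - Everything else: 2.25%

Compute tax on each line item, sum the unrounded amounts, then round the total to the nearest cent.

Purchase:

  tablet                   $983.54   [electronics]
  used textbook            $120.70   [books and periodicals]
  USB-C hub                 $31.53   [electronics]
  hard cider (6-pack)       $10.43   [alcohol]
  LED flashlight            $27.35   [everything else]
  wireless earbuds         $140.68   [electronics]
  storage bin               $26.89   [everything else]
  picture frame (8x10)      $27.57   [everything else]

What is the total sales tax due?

Tablet $983.54: electronics → 6.25% + 0.5% municipal = 6.75% → $66.38895
Used textbook $120.70: books and periodicals → 0% + 1.5% municipal = 1.5% → $1.8105
USB-C hub $31.53: electronics → 6.25% + 0.5% municipal = 6.75% → $2.128275
Hard cider (6-pack) $10.43: alcohol → 10.75% + 0% municipal = 10.75% → $1.121225
LED flashlight $27.35: everything else → 6% + 2.25% municipal = 8.25% → $2.256375
Wireless earbuds $140.68: electronics → 6.25% + 0.5% municipal = 6.75% → $9.4959
Storage bin $26.89: everything else → 6% + 2.25% municipal = 8.25% → $2.218425
Picture frame (8x10) $27.57: everything else → 6% + 2.25% municipal = 8.25% → $2.274525
Unrounded tax sum = $87.694175 → $87.69

$87.69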